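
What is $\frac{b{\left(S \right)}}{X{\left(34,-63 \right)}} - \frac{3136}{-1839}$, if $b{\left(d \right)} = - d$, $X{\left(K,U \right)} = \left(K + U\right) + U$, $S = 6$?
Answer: $\frac{149773}{84594} \approx 1.7705$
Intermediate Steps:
$X{\left(K,U \right)} = K + 2 U$
$\frac{b{\left(S \right)}}{X{\left(34,-63 \right)}} - \frac{3136}{-1839} = \frac{\left(-1\right) 6}{34 + 2 \left(-63\right)} - \frac{3136}{-1839} = - \frac{6}{34 - 126} - - \frac{3136}{1839} = - \frac{6}{-92} + \frac{3136}{1839} = \left(-6\right) \left(- \frac{1}{92}\right) + \frac{3136}{1839} = \frac{3}{46} + \frac{3136}{1839} = \frac{149773}{84594}$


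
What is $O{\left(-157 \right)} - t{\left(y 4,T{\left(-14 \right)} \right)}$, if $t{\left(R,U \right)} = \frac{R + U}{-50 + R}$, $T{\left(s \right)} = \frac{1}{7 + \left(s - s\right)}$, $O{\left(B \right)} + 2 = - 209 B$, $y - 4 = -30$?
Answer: $\frac{35369531}{1078} \approx 32810.0$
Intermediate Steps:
$y = -26$ ($y = 4 - 30 = -26$)
$O{\left(B \right)} = -2 - 209 B$
$T{\left(s \right)} = \frac{1}{7}$ ($T{\left(s \right)} = \frac{1}{7 + 0} = \frac{1}{7}$)
$t{\left(R,U \right)} = \frac{R + U}{-50 + R}$
$O{\left(-157 \right)} - t{\left(y 4,T{\left(-14 \right)} \right)} = \left(-2 - -32813\right) - \frac{\left(-26\right) 4 + \frac{1}{7}}{-50 - 104} = \left(-2 + 32813\right) - \frac{-104 + \frac{1}{7}}{-50 - 104} = 32811 - \frac{1}{-154} \left(- \frac{727}{7}\right) = 32811 - \left(- \frac{1}{154}\right) \left(- \frac{727}{7}\right) = 32811 - \frac{727}{1078} = \frac{35369531}{1078}$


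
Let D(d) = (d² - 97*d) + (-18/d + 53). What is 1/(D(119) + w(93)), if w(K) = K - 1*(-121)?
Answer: 119/343297 ≈ 0.00034664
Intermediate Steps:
D(d) = 53 + d² - 97*d - 18/d (D(d) = (d² - 97*d) + (53 - 18/d) = 53 + d² - 97*d - 18/d)
w(K) = 121 + K (w(K) = K + 121 = 121 + K)
1/(D(119) + w(93)) = 1/((53 + 119² - 97*119 - 18/119) + (121 + 93)) = 1/((53 + 14161 - 11543 - 18*1/119) + 214) = 1/((53 + 14161 - 11543 - 18/119) + 214) = 1/(317831/119 + 214) = 1/(343297/119) = 119/343297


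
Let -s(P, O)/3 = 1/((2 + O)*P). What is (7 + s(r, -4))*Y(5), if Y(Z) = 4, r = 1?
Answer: 34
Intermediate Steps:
s(P, O) = -3/(P*(2 + O)) (s(P, O) = -3/((2 + O)*P) = -3/(P*(2 + O)))
(7 + s(r, -4))*Y(5) = (7 - 3/(1*(2 - 4)))*4 = (7 - 3*1/(-2))*4 = (7 - 3*1*(-½))*4 = (7 + 3/2)*4 = (17/2)*4 = 34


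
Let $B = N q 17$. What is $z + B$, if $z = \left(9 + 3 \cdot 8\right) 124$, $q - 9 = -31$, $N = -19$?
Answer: $11198$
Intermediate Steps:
$q = -22$ ($q = 9 - 31 = -22$)
$B = 7106$ ($B = \left(-19\right) \left(-22\right) 17 = 418 \cdot 17 = 7106$)
$z = 4092$ ($z = \left(9 + 24\right) 124 = 33 \cdot 124 = 4092$)
$z + B = 4092 + 7106 = 11198$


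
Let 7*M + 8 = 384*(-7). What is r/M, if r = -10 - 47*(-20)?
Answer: -3255/1348 ≈ -2.4147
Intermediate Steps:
r = 930 (r = -10 + 940 = 930)
M = -2696/7 (M = -8/7 + (384*(-7))/7 = -8/7 + (⅐)*(-2688) = -8/7 - 384 = -2696/7 ≈ -385.14)
r/M = 930/(-2696/7) = 930*(-7/2696) = -3255/1348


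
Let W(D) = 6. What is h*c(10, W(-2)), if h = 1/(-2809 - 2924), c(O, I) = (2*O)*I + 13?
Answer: -19/819 ≈ -0.023199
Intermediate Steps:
c(O, I) = 13 + 2*I*O (c(O, I) = 2*I*O + 13 = 13 + 2*I*O)
h = -1/5733 (h = 1/(-5733) = -1/5733 ≈ -0.00017443)
h*c(10, W(-2)) = -(13 + 2*6*10)/5733 = -(13 + 120)/5733 = -1/5733*133 = -19/819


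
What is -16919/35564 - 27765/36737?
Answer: -94646339/76853804 ≈ -1.2315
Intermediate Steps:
-16919/35564 - 27765/36737 = -94646339/76853804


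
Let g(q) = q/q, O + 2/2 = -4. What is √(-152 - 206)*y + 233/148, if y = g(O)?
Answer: 233/148 + I*√358 ≈ 1.5743 + 18.921*I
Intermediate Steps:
O = -5 (O = -1 - 4 = -5)
g(q) = 1
y = 1
√(-152 - 206)*y + 233/148 = √(-152 - 206)*1 + 233/148 = √(-358)*1 + 233*(1/148) = (I*√358)*1 + 233/148 = I*√358 + 233/148 = 233/148 + I*√358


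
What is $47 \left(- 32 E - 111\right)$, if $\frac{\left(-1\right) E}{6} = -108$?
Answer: $-979809$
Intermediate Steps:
$E = 648$ ($E = \left(-6\right) \left(-108\right) = 648$)
$47 \left(- 32 E - 111\right) = 47 \left(\left(-32\right) 648 - 111\right) = 47 \left(-20736 - 111\right) = 47 \left(-20847\right) = -979809$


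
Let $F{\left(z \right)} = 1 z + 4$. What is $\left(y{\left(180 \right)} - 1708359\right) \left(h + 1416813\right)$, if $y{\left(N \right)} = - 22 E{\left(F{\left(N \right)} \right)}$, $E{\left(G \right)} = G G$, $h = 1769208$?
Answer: $-7815918043011$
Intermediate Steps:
$F{\left(z \right)} = 4 + z$ ($F{\left(z \right)} = z + 4 = 4 + z$)
$E{\left(G \right)} = G^{2}$
$y{\left(N \right)} = - 22 \left(4 + N\right)^{2}$
$\left(y{\left(180 \right)} - 1708359\right) \left(h + 1416813\right) = \left(- 22 \left(4 + 180\right)^{2} - 1708359\right) \left(1769208 + 1416813\right) = \left(- 22 \cdot 184^{2} - 1708359\right) 3186021 = \left(\left(-22\right) 33856 - 1708359\right) 3186021 = \left(-744832 - 1708359\right) 3186021 = \left(-2453191\right) 3186021 = -7815918043011$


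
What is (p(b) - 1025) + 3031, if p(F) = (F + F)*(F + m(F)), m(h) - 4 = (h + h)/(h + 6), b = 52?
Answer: 232478/29 ≈ 8016.5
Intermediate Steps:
m(h) = 4 + 2*h/(6 + h) (m(h) = 4 + (h + h)/(h + 6) = 4 + (2*h)/(6 + h) = 4 + 2*h/(6 + h))
p(F) = 2*F*(F + 6*(4 + F)/(6 + F)) (p(F) = (F + F)*(F + 6*(4 + F)/(6 + F)) = (2*F)*(F + 6*(4 + F)/(6 + F)) = 2*F*(F + 6*(4 + F)/(6 + F)))
(p(b) - 1025) + 3031 = (2*52*(24 + 52**2 + 12*52)/(6 + 52) - 1025) + 3031 = (2*52*(24 + 2704 + 624)/58 - 1025) + 3031 = (2*52*(1/58)*3352 - 1025) + 3031 = (174304/29 - 1025) + 3031 = 144579/29 + 3031 = 232478/29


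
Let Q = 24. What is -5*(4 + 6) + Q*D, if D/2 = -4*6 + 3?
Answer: -1058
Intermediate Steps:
D = -42 (D = 2*(-4*6 + 3) = 2*(-24 + 3) = 2*(-21) = -42)
-5*(4 + 6) + Q*D = -5*(4 + 6) + 24*(-42) = -5*10 - 1008 = -50 - 1008 = -1058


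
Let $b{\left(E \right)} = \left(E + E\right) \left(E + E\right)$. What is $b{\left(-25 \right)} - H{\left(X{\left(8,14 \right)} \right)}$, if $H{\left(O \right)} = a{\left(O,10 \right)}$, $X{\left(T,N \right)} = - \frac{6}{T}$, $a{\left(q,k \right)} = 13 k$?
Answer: $2370$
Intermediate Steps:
$b{\left(E \right)} = 4 E^{2}$ ($b{\left(E \right)} = 2 E 2 E = 4 E^{2}$)
$H{\left(O \right)} = 130$ ($H{\left(O \right)} = 13 \cdot 10 = 130$)
$b{\left(-25 \right)} - H{\left(X{\left(8,14 \right)} \right)} = 4 \left(-25\right)^{2} - 130 = 4 \cdot 625 - 130 = 2500 - 130 = 2370$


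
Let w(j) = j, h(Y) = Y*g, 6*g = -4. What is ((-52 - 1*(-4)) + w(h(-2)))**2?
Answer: 19600/9 ≈ 2177.8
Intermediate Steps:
g = -2/3 (g = (1/6)*(-4) = -2/3 ≈ -0.66667)
h(Y) = -2*Y/3 (h(Y) = Y*(-2/3) = -2*Y/3)
((-52 - 1*(-4)) + w(h(-2)))**2 = ((-52 - 1*(-4)) - 2/3*(-2))**2 = ((-52 + 4) + 4/3)**2 = (-48 + 4/3)**2 = (-140/3)**2 = 19600/9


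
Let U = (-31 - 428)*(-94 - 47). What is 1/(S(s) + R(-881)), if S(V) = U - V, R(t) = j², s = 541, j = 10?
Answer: 1/64278 ≈ 1.5557e-5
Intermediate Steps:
U = 64719 (U = -459*(-141) = 64719)
R(t) = 100 (R(t) = 10² = 100)
S(V) = 64719 - V
1/(S(s) + R(-881)) = 1/((64719 - 1*541) + 100) = 1/((64719 - 541) + 100) = 1/(64178 + 100) = 1/64278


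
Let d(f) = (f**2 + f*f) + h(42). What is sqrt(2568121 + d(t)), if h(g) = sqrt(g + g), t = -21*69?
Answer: sqrt(6767323 + 2*sqrt(21)) ≈ 2601.4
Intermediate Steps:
t = -1449
h(g) = sqrt(2)*sqrt(g) (h(g) = sqrt(2*g) = sqrt(2)*sqrt(g))
d(f) = 2*sqrt(21) + 2*f**2 (d(f) = (f**2 + f*f) + sqrt(2)*sqrt(42) = (f**2 + f**2) + 2*sqrt(21) = 2*f**2 + 2*sqrt(21) = 2*sqrt(21) + 2*f**2)
sqrt(2568121 + d(t)) = sqrt(2568121 + (2*sqrt(21) + 2*(-1449)**2)) = sqrt(2568121 + (2*sqrt(21) + 2*2099601)) = sqrt(2568121 + (2*sqrt(21) + 4199202)) = sqrt(2568121 + (4199202 + 2*sqrt(21))) = sqrt(6767323 + 2*sqrt(21))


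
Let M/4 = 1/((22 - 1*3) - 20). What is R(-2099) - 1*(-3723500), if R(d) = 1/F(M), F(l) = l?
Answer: 14893999/4 ≈ 3.7235e+6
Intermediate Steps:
M = -4 (M = 4/((22 - 1*3) - 20) = 4/((22 - 3) - 20) = 4/(19 - 20) = 4/(-1) = 4*(-1) = -4)
R(d) = -1/4 (R(d) = 1/(-4) = -1/4)
R(-2099) - 1*(-3723500) = -1/4 - 1*(-3723500) = -1/4 + 3723500 = 14893999/4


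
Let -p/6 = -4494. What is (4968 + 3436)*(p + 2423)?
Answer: 246968348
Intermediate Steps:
p = 26964 (p = -6*(-4494) = 26964)
(4968 + 3436)*(p + 2423) = (4968 + 3436)*(26964 + 2423) = 8404*29387 = 246968348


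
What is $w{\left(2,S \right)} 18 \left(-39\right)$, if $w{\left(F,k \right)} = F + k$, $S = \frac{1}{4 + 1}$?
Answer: $- \frac{7722}{5} \approx -1544.4$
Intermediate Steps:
$S = \frac{1}{5} \approx 0.2$
$w{\left(2,S \right)} 18 \left(-39\right) = \left(2 + \frac{1}{5}\right) 18 \left(-39\right) = \frac{11}{5} \cdot 18 \left(-39\right) = \frac{198}{5} \left(-39\right) = - \frac{7722}{5}$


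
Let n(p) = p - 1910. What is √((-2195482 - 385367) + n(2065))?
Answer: I*√2580694 ≈ 1606.5*I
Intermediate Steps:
n(p) = -1910 + p
√((-2195482 - 385367) + n(2065)) = √((-2195482 - 385367) + (-1910 + 2065)) = √(-2580849 + 155) = √(-2580694) = I*√2580694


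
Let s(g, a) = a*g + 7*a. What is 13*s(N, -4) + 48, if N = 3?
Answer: -472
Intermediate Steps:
s(g, a) = 7*a + a*g
13*s(N, -4) + 48 = 13*(-4*(7 + 3)) + 48 = 13*(-4*10) + 48 = 13*(-40) + 48 = -520 + 48 = -472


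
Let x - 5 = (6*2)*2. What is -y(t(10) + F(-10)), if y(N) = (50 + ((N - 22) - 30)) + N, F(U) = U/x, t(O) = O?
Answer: -502/29 ≈ -17.310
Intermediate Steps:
x = 29 (x = 5 + (6*2)*2 = 5 + 12*2 = 5 + 24 = 29)
F(U) = U/29
y(N) = -2 + 2*N (y(N) = (50 + ((-22 + N) - 30)) + N = (50 + (-52 + N)) + N = (-2 + N) + N = -2 + 2*N)
-y(t(10) + F(-10)) = -(-2 + 2*(10 + (1/29)*(-10))) = -(-2 + 2*(10 - 10/29)) = -(-2 + 2*(280/29)) = -(-2 + 560/29) = -1*502/29 = -502/29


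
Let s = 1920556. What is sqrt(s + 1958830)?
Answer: sqrt(3879386) ≈ 1969.6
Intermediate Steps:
sqrt(s + 1958830) = sqrt(1920556 + 1958830) = sqrt(3879386)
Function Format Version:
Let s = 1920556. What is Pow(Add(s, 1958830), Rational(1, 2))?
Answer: Pow(3879386, Rational(1, 2)) ≈ 1969.6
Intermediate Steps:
Pow(Add(s, 1958830), Rational(1, 2)) = Pow(Add(1920556, 1958830), Rational(1, 2)) = Pow(3879386, Rational(1, 2))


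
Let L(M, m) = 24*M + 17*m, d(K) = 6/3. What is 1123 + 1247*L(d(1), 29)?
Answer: 675750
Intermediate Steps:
d(K) = 2 (d(K) = 6*(⅓) = 2)
L(M, m) = 17*m + 24*M
1123 + 1247*L(d(1), 29) = 1123 + 1247*(17*29 + 24*2) = 1123 + 1247*(493 + 48) = 1123 + 1247*541 = 1123 + 674627 = 675750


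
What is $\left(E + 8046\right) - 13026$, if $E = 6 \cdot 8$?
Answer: $-4932$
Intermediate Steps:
$E = 48$
$\left(E + 8046\right) - 13026 = \left(48 + 8046\right) - 13026 = 8094 - 13026 = -4932$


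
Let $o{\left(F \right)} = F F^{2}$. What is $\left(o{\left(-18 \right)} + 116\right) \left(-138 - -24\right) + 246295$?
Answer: $897919$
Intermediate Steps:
$o{\left(F \right)} = F^{3}$
$\left(o{\left(-18 \right)} + 116\right) \left(-138 - -24\right) + 246295 = \left(\left(-18\right)^{3} + 116\right) \left(-138 - -24\right) + 246295 = \left(-5832 + 116\right) \left(-138 + 24\right) + 246295 = \left(-5716\right) \left(-114\right) + 246295 = 651624 + 246295 = 897919$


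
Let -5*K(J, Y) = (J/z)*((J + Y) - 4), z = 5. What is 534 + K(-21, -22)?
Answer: 12363/25 ≈ 494.52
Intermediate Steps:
K(J, Y) = -J*(-4 + J + Y)/25 (K(J, Y) = -J/5*((J + Y) - 4)/5 = -J*(⅕)*(-4 + J + Y)/5 = -J/5*(-4 + J + Y)/5 = -J*(-4 + J + Y)/25)
534 + K(-21, -22) = 534 + (1/25)*(-21)*(4 - 1*(-21) - 1*(-22)) = 534 + (1/25)*(-21)*(4 + 21 + 22) = 534 + (1/25)*(-21)*47 = 534 - 987/25 = 12363/25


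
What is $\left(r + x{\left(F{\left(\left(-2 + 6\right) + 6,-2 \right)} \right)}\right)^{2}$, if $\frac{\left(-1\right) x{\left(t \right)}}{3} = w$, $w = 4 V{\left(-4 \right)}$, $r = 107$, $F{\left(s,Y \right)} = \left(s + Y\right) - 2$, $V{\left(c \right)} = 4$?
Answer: $3481$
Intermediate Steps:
$F{\left(s,Y \right)} = -2 + Y + s$ ($F{\left(s,Y \right)} = \left(Y + s\right) - 2 = -2 + Y + s$)
$w = 16$ ($w = 4 \cdot 4 = 16$)
$x{\left(t \right)} = -48$ ($x{\left(t \right)} = \left(-3\right) 16 = -48$)
$\left(r + x{\left(F{\left(\left(-2 + 6\right) + 6,-2 \right)} \right)}\right)^{2} = \left(107 - 48\right)^{2} = 59^{2} = 3481$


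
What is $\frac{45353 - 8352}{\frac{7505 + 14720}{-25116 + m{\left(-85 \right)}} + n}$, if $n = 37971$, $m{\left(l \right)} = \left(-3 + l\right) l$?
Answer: $\frac{652549636}{669634331} \approx 0.97449$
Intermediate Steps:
$m{\left(l \right)} = l \left(-3 + l\right)$
$\frac{45353 - 8352}{\frac{7505 + 14720}{-25116 + m{\left(-85 \right)}} + n} = \frac{45353 - 8352}{\frac{7505 + 14720}{-25116 - 85 \left(-3 - 85\right)} + 37971} = \frac{37001}{\frac{22225}{-25116 - -7480} + 37971} = \frac{37001}{\frac{22225}{-25116 + 7480} + 37971} = \frac{37001}{\frac{22225}{-17636} + 37971} = \frac{37001}{22225 \left(- \frac{1}{17636}\right) + 37971} = \frac{37001}{- \frac{22225}{17636} + 37971} = \frac{37001}{\frac{669634331}{17636}} = 37001 \cdot \frac{17636}{669634331} = \frac{652549636}{669634331}$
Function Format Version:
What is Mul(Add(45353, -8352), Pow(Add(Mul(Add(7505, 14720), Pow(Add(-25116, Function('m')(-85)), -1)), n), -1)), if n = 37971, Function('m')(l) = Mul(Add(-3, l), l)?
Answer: Rational(652549636, 669634331) ≈ 0.97449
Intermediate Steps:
Function('m')(l) = Mul(l, Add(-3, l))
Mul(Add(45353, -8352), Pow(Add(Mul(Add(7505, 14720), Pow(Add(-25116, Function('m')(-85)), -1)), n), -1)) = Mul(Add(45353, -8352), Pow(Add(Mul(Add(7505, 14720), Pow(Add(-25116, Mul(-85, Add(-3, -85))), -1)), 37971), -1)) = Mul(37001, Pow(Add(Mul(22225, Pow(Add(-25116, Mul(-85, -88)), -1)), 37971), -1)) = Mul(37001, Pow(Add(Mul(22225, Pow(Add(-25116, 7480), -1)), 37971), -1)) = Mul(37001, Pow(Add(Mul(22225, Pow(-17636, -1)), 37971), -1)) = Mul(37001, Pow(Add(Mul(22225, Rational(-1, 17636)), 37971), -1)) = Mul(37001, Pow(Add(Rational(-22225, 17636), 37971), -1)) = Mul(37001, Pow(Rational(669634331, 17636), -1)) = Mul(37001, Rational(17636, 669634331)) = Rational(652549636, 669634331)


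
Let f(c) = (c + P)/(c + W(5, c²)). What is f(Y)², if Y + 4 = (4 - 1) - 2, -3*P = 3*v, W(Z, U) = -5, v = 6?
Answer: 81/64 ≈ 1.2656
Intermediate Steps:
P = -6 ≈ -6.0000
Y = -3 (Y = -4 + ((4 - 1) - 2) = -4 + (3 - 2) = -4 + 1 = -3)
f(c) = (-6 + c)/(-5 + c) (f(c) = (c - 6)/(c - 5) = (-6 + c)/(-5 + c))
f(Y)² = ((-6 - 3)/(-5 - 3))² = (-9/(-8))² = (-⅛*(-9))² = (9/8)² = 81/64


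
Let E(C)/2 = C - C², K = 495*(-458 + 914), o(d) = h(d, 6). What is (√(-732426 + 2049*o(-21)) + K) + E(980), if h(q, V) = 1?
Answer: -1693120 + 9*I*√9017 ≈ -1.6931e+6 + 854.62*I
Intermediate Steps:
o(d) = 1
K = 225720 (K = 495*456 = 225720)
E(C) = -2*C² + 2*C (E(C) = 2*(C - C²) = -2*C² + 2*C)
(√(-732426 + 2049*o(-21)) + K) + E(980) = (√(-732426 + 2049*1) + 225720) + 2*980*(1 - 1*980) = (√(-732426 + 2049) + 225720) + 2*980*(1 - 980) = (√(-730377) + 225720) + 2*980*(-979) = (9*I*√9017 + 225720) - 1918840 = (225720 + 9*I*√9017) - 1918840 = -1693120 + 9*I*√9017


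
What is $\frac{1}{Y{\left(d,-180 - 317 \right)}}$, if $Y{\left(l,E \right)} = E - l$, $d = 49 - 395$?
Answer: $- \frac{1}{151} \approx -0.0066225$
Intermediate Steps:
$d = -346$
$\frac{1}{Y{\left(d,-180 - 317 \right)}} = \frac{1}{\left(-180 - 317\right) - -346} = \frac{1}{\left(-180 - 317\right) + 346} = \frac{1}{-497 + 346} = \frac{1}{-151} = - \frac{1}{151}$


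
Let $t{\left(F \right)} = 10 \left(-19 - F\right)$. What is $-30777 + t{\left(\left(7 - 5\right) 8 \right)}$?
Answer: $-31127$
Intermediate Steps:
$t{\left(F \right)} = -190 - 10 F$
$-30777 + t{\left(\left(7 - 5\right) 8 \right)} = -30777 - \left(190 + 10 \left(7 - 5\right) 8\right) = -30777 - \left(190 + 10 \cdot 2 \cdot 8\right) = -30777 - 350 = -31127$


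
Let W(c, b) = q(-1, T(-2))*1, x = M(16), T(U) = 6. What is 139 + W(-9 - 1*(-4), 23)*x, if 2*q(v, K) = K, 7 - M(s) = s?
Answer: 112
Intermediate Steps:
M(s) = 7 - s
q(v, K) = K/2
x = -9 (x = 7 - 1*16 = 7 - 16 = -9)
W(c, b) = 3 (W(c, b) = ((1/2)*6)*1 = 3*1 = 3)
139 + W(-9 - 1*(-4), 23)*x = 139 + 3*(-9) = 139 - 27 = 112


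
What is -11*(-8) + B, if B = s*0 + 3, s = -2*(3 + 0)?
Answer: 91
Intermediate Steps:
s = -6 (s = -2*3 = -6)
B = 3 (B = -6*0 + 3 = 0 + 3 = 3)
-11*(-8) + B = -11*(-8) + 3 = 88 + 3 = 91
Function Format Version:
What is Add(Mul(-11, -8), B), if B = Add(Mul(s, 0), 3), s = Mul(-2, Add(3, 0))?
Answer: 91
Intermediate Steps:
s = -6 (s = Mul(-2, 3) = -6)
B = 3 (B = Add(Mul(-6, 0), 3) = Add(0, 3) = 3)
Add(Mul(-11, -8), B) = Add(Mul(-11, -8), 3) = Add(88, 3) = 91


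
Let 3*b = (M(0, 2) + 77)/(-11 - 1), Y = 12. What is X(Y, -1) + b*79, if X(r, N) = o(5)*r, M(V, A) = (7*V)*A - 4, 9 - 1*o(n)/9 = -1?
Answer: 33113/36 ≈ 919.81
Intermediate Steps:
o(n) = 90 (o(n) = 81 - 9*(-1) = 81 + 9 = 90)
M(V, A) = -4 + 7*A*V (M(V, A) = 7*A*V - 4 = -4 + 7*A*V)
X(r, N) = 90*r
b = -73/36 (b = (((-4 + 7*2*0) + 77)/(-11 - 1))/3 = (((-4 + 0) + 77)/(-12))/3 = ((-4 + 77)*(-1/12))/3 = (73*(-1/12))/3 = (1/3)*(-73/12) = -73/36 ≈ -2.0278)
X(Y, -1) + b*79 = 90*12 - 73/36*79 = 1080 - 5767/36 = 33113/36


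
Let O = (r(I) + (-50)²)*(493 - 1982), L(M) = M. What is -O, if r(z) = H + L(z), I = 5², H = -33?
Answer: 3710588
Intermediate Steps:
I = 25
r(z) = -33 + z
O = -3710588 (O = ((-33 + 25) + (-50)²)*(493 - 1982) = (-8 + 2500)*(-1489) = 2492*(-1489) = -3710588)
-O = -1*(-3710588) = 3710588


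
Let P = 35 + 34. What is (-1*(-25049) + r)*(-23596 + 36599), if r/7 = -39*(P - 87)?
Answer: 389608889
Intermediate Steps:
P = 69
r = 4914 (r = 7*(-39*(69 - 87)) = 7*(-39*(-18)) = 7*702 = 4914)
(-1*(-25049) + r)*(-23596 + 36599) = (-1*(-25049) + 4914)*(-23596 + 36599) = (25049 + 4914)*13003 = 29963*13003 = 389608889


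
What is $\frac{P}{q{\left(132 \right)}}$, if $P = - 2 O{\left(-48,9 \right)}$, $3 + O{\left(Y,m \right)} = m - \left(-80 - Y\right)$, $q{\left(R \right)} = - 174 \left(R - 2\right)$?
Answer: $\frac{19}{5655} \approx 0.0033599$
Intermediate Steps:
$q{\left(R \right)} = 348 - 174 R$ ($q{\left(R \right)} = - 174 \left(-2 + R\right) = 348 - 174 R$)
$O{\left(Y,m \right)} = 77 + Y + m$ ($O{\left(Y,m \right)} = -3 - \left(-80 - Y - m\right) = -3 + \left(m + \left(80 + Y\right)\right) = -3 + \left(80 + Y + m\right) = 77 + Y + m$)
$P = -76$ ($P = - 2 \left(77 - 48 + 9\right) = \left(-2\right) 38 = -76$)
$\frac{P}{q{\left(132 \right)}} = - \frac{76}{348 - 22968} = - \frac{76}{-22620} = \left(-76\right) \left(- \frac{1}{22620}\right) = \frac{19}{5655}$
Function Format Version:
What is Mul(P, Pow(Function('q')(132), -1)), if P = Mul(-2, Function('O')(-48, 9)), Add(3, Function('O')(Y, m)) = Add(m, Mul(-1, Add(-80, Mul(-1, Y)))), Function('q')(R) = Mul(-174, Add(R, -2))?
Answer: Rational(19, 5655) ≈ 0.0033599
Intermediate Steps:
Function('q')(R) = Add(348, Mul(-174, R)) (Function('q')(R) = Mul(-174, Add(-2, R)) = Add(348, Mul(-174, R)))
Function('O')(Y, m) = Add(77, Y, m) (Function('O')(Y, m) = Add(-3, Add(m, Mul(-1, Add(-80, Mul(-1, Y))))) = Add(-3, Add(m, Add(80, Y))) = Add(-3, Add(80, Y, m)) = Add(77, Y, m))
P = -76 (P = Mul(-2, Add(77, -48, 9)) = Mul(-2, 38) = -76)
Mul(P, Pow(Function('q')(132), -1)) = Mul(-76, Pow(Add(348, Mul(-174, 132)), -1)) = Mul(-76, Pow(Add(348, -22968), -1)) = Mul(-76, Pow(-22620, -1)) = Mul(-76, Rational(-1, 22620)) = Rational(19, 5655)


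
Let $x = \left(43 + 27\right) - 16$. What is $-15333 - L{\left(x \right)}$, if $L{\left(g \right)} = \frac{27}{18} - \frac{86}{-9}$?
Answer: $- \frac{276193}{18} \approx -15344.0$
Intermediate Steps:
$x = 54$ ($x = 70 - 16 = 54$)
$L{\left(g \right)} = \frac{199}{18}$ ($L{\left(g \right)} = 27 \cdot \frac{1}{18} - - \frac{86}{9} = \frac{3}{2} + \frac{86}{9} = \frac{199}{18}$)
$-15333 - L{\left(x \right)} = -15333 - \frac{199}{18} = - \frac{276193}{18}$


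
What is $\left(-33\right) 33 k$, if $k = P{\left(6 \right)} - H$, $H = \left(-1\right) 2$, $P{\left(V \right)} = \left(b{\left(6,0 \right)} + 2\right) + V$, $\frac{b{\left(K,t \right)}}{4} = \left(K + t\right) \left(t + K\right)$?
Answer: $-167706$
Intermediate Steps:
$b{\left(K,t \right)} = 4 \left(K + t\right)^{2}$ ($b{\left(K,t \right)} = 4 \left(K + t\right) \left(t + K\right) = 4 \left(K + t\right) \left(K + t\right) = 4 \left(K + t\right)^{2}$)
$P{\left(V \right)} = 146 + V$ ($P{\left(V \right)} = \left(4 \left(6 + 0\right)^{2} + 2\right) + V = \left(4 \cdot 6^{2} + 2\right) + V = \left(4 \cdot 36 + 2\right) + V = \left(144 + 2\right) + V = 146 + V$)
$H = -2$
$k = 154$ ($k = \left(146 + 6\right) - -2 = 152 + 2 = 154$)
$\left(-33\right) 33 k = \left(-33\right) 33 \cdot 154 = \left(-1089\right) 154 = -167706$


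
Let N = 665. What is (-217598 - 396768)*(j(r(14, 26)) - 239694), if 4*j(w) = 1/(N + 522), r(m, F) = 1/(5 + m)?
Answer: 349594869358313/2374 ≈ 1.4726e+11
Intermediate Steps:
j(w) = 1/4748 (j(w) = 1/(4*(665 + 522)) = (1/4)/1187 = (1/4)*(1/1187) = 1/4748)
(-217598 - 396768)*(j(r(14, 26)) - 239694) = (-217598 - 396768)*(1/4748 - 239694) = -614366*(-1138067111/4748) = 349594869358313/2374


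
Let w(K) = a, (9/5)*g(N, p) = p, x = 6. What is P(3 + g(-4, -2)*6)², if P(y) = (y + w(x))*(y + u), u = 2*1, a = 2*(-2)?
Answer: 13225/81 ≈ 163.27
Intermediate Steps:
a = -4
g(N, p) = 5*p/9
u = 2
w(K) = -4
P(y) = (-4 + y)*(2 + y) (P(y) = (y - 4)*(y + 2) = (-4 + y)*(2 + y))
P(3 + g(-4, -2)*6)² = (-8 + (3 + ((5/9)*(-2))*6)² - 2*(3 + ((5/9)*(-2))*6))² = (-8 + (3 - 10/9*6)² - 2*(3 - 10/9*6))² = (-8 + (3 - 20/3)² - 2*(3 - 20/3))² = (-8 + (-11/3)² - 2*(-11/3))² = (-8 + 121/9 + 22/3)² = (115/9)² = 13225/81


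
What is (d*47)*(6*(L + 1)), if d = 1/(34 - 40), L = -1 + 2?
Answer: -94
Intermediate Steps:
L = 1
d = -1/6 (d = 1/(-6) = -1/6 ≈ -0.16667)
(d*47)*(6*(L + 1)) = (-1/6*47)*(6*(1 + 1)) = -47*2 = -47/6*12 = -94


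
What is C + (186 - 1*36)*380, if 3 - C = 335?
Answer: 56668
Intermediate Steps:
C = -332 (C = 3 - 1*335 = 3 - 335 = -332)
C + (186 - 1*36)*380 = -332 + (186 - 1*36)*380 = -332 + (186 - 36)*380 = -332 + 150*380 = -332 + 57000 = 56668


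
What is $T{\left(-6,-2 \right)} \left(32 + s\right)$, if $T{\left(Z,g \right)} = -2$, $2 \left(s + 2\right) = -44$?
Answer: $-16$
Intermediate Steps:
$s = -24$ ($s = -2 + \frac{1}{2} \left(-44\right) = -2 - 22 = -24$)
$T{\left(-6,-2 \right)} \left(32 + s\right) = - 2 \left(32 - 24\right) = \left(-2\right) 8 = -16$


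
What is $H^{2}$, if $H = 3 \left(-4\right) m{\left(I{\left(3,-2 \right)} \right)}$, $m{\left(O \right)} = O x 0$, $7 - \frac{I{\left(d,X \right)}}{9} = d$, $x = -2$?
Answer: $0$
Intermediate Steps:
$I{\left(d,X \right)} = 63 - 9 d$
$m{\left(O \right)} = 0$ ($m{\left(O \right)} = O \left(-2\right) 0 = - 2 O 0 = 0$)
$H = 0$ ($H = 3 \left(-4\right) 0 = \left(-12\right) 0 = 0$)
$H^{2} = 0^{2} = 0$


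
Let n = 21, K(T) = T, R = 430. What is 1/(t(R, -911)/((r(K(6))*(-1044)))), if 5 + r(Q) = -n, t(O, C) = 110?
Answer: 13572/55 ≈ 246.76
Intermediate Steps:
r(Q) = -26 (r(Q) = -5 - 1*21 = -5 - 21 = -26)
1/(t(R, -911)/((r(K(6))*(-1044)))) = 1/(110/((-26*(-1044)))) = 1/(110/27144) = 1/(110*(1/27144)) = 1/(55/13572) = 13572/55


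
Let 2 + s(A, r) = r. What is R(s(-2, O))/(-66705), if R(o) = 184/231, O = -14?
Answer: -184/15408855 ≈ -1.1941e-5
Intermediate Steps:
s(A, r) = -2 + r
R(o) = 184/231 (R(o) = 184*(1/231) = 184/231)
R(s(-2, O))/(-66705) = (184/231)/(-66705) = (184/231)*(-1/66705) = -184/15408855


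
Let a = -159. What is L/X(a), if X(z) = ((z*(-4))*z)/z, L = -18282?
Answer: -3047/106 ≈ -28.745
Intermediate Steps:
X(z) = -4*z (X(z) = ((-4*z)*z)/z = (-4*z²)/z = -4*z)
L/X(a) = -18282/((-4*(-159))) = -18282/636 = -18282*1/636 = -3047/106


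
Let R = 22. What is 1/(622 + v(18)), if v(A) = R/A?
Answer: 9/5609 ≈ 0.0016046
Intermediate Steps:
v(A) = 22/A
1/(622 + v(18)) = 1/(622 + 22/18) = 1/(622 + 22*(1/18)) = 1/(622 + 11/9) = 1/(5609/9) = 9/5609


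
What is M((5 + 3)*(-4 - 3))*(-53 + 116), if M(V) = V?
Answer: -3528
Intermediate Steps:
M((5 + 3)*(-4 - 3))*(-53 + 116) = ((5 + 3)*(-4 - 3))*(-53 + 116) = (8*(-7))*63 = -56*63 = -3528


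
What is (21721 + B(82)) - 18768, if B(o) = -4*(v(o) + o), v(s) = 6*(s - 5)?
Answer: 777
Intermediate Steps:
v(s) = -30 + 6*s (v(s) = 6*(-5 + s) = -30 + 6*s)
B(o) = 120 - 28*o (B(o) = -4*((-30 + 6*o) + o) = -4*(-30 + 7*o) = 120 - 28*o)
(21721 + B(82)) - 18768 = (21721 + (120 - 28*82)) - 18768 = (21721 + (120 - 2296)) - 18768 = (21721 - 2176) - 18768 = 19545 - 18768 = 777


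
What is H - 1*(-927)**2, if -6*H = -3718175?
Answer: -1437799/6 ≈ -2.3963e+5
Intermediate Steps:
H = 3718175/6 (H = -1/6*(-3718175) = 3718175/6 ≈ 6.1970e+5)
H - 1*(-927)**2 = 3718175/6 - 1*(-927)**2 = 3718175/6 - 1*859329 = 3718175/6 - 859329 = -1437799/6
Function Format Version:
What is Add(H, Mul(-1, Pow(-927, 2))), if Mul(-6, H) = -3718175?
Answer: Rational(-1437799, 6) ≈ -2.3963e+5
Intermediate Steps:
H = Rational(3718175, 6) (H = Mul(Rational(-1, 6), -3718175) = Rational(3718175, 6) ≈ 6.1970e+5)
Add(H, Mul(-1, Pow(-927, 2))) = Add(Rational(3718175, 6), Mul(-1, Pow(-927, 2))) = Add(Rational(3718175, 6), Mul(-1, 859329)) = Add(Rational(3718175, 6), -859329) = Rational(-1437799, 6)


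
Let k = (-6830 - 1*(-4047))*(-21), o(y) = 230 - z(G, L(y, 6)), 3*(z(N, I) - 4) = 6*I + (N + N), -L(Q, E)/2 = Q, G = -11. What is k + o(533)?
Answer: 182425/3 ≈ 60808.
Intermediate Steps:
L(Q, E) = -2*Q
z(N, I) = 4 + 2*I + 2*N/3 (z(N, I) = 4 + (6*I + (N + N))/3 = 4 + (6*I + 2*N)/3 = 4 + (2*N + 6*I)/3 = 4 + (2*I + 2*N/3) = 4 + 2*I + 2*N/3)
o(y) = 700/3 + 4*y (o(y) = 230 - (4 + 2*(-2*y) + (⅔)*(-11)) = 230 - (4 - 4*y - 22/3) = 230 - (-10/3 - 4*y) = 230 + (10/3 + 4*y) = 700/3 + 4*y)
k = 58443 (k = (-6830 + 4047)*(-21) = -2783*(-21) = 58443)
k + o(533) = 58443 + (700/3 + 4*533) = 58443 + (700/3 + 2132) = 58443 + 7096/3 = 182425/3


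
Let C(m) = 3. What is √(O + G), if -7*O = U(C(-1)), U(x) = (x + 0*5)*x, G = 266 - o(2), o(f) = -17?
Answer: 2*√3451/7 ≈ 16.784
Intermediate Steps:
G = 283 (G = 266 - 1*(-17) = 266 + 17 = 283)
U(x) = x² (U(x) = (x + 0)*x = x*x = x²)
O = -9/7 (O = -⅐*3² = -⅐*9 = -9/7 ≈ -1.2857)
√(O + G) = √(-9/7 + 283) = √(1972/7) = 2*√3451/7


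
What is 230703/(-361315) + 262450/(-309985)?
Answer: -33268318241/22400446055 ≈ -1.4852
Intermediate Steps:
230703/(-361315) + 262450/(-309985) = 230703*(-1/361315) + 262450*(-1/309985) = -230703/361315 - 52490/61997 = -33268318241/22400446055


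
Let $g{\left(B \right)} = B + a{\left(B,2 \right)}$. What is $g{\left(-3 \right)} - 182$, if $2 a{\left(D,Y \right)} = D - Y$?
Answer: $- \frac{375}{2} \approx -187.5$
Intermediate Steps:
$a{\left(D,Y \right)} = \frac{D}{2} - \frac{Y}{2}$ ($a{\left(D,Y \right)} = \frac{D - Y}{2} = \frac{D}{2} - \frac{Y}{2}$)
$g{\left(B \right)} = -1 + \frac{3 B}{2}$ ($g{\left(B \right)} = B + \left(\frac{B}{2} - 1\right) = B + \left(-1 + \frac{B}{2}\right) = -1 + \frac{3 B}{2}$)
$g{\left(-3 \right)} - 182 = \left(-1 + \frac{3}{2} \left(-3\right)\right) - 182 = \left(-1 - \frac{9}{2}\right) - 182 = - \frac{11}{2} - 182 = - \frac{375}{2}$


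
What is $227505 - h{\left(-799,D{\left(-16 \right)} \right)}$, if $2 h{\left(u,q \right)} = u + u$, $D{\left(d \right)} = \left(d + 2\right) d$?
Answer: $228304$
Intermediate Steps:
$D{\left(d \right)} = d \left(2 + d\right)$ ($D{\left(d \right)} = \left(2 + d\right) d = d \left(2 + d\right)$)
$h{\left(u,q \right)} = u$ ($h{\left(u,q \right)} = \frac{u + u}{2} = \frac{2 u}{2} = u$)
$227505 - h{\left(-799,D{\left(-16 \right)} \right)} = 227505 - -799 = 227505 + 799 = 228304$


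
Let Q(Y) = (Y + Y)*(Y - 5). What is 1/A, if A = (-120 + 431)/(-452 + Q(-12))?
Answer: -44/311 ≈ -0.14148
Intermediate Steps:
Q(Y) = 2*Y*(-5 + Y) (Q(Y) = (2*Y)*(-5 + Y) = 2*Y*(-5 + Y))
A = -311/44 (A = (-120 + 431)/(-452 + 2*(-12)*(-5 - 12)) = 311/(-452 + 2*(-12)*(-17)) = 311/(-452 + 408) = 311/(-44) = 311*(-1/44) = -311/44 ≈ -7.0682)
1/A = 1/(-311/44) = -44/311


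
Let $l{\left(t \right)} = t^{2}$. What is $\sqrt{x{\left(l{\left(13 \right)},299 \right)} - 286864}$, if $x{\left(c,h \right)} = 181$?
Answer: $i \sqrt{286683} \approx 535.43 i$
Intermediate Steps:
$\sqrt{x{\left(l{\left(13 \right)},299 \right)} - 286864} = \sqrt{181 - 286864} = \sqrt{-286683} = i \sqrt{286683}$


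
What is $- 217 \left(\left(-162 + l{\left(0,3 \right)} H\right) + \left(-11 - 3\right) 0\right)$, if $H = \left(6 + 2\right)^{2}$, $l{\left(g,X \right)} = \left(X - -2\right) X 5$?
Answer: $-1006446$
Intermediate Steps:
$l{\left(g,X \right)} = 5 X \left(2 + X\right)$ ($l{\left(g,X \right)} = \left(X + 2\right) X 5 = \left(2 + X\right) X 5 = X \left(2 + X\right) 5 = 5 X \left(2 + X\right)$)
$H = 64$ ($H = 8^{2} = 64$)
$- 217 \left(\left(-162 + l{\left(0,3 \right)} H\right) + \left(-11 - 3\right) 0\right) = - 217 \left(\left(-162 + 5 \cdot 3 \left(2 + 3\right) 64\right) + \left(-11 - 3\right) 0\right) = - 217 \left(\left(-162 + 5 \cdot 3 \cdot 5 \cdot 64\right) - 0\right) = - 217 \left(\left(-162 + 75 \cdot 64\right) + 0\right) = - 217 \left(\left(-162 + 4800\right) + 0\right) = - 217 \left(4638 + 0\right) = \left(-217\right) 4638 = -1006446$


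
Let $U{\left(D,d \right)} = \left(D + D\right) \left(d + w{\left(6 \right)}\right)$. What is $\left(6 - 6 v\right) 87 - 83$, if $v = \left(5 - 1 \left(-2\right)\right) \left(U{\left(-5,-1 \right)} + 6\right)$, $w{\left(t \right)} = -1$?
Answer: $-94565$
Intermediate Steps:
$U{\left(D,d \right)} = 2 D \left(-1 + d\right)$ ($U{\left(D,d \right)} = \left(D + D\right) \left(d - 1\right) = 2 D \left(-1 + d\right)$)
$v = 182$ ($v = \left(5 - 1 \left(-2\right)\right) \left(2 \left(-5\right) \left(-1 - 1\right) + 6\right) = \left(5 - -2\right) \left(2 \left(-5\right) \left(-2\right) + 6\right) = \left(5 + 2\right) \left(20 + 6\right) = 7 \cdot 26 = 182$)
$\left(6 - 6 v\right) 87 - 83 = \left(6 - 1092\right) 87 - 83 = \left(-1086\right) 87 - 83 = -94482 - 83 = -94565$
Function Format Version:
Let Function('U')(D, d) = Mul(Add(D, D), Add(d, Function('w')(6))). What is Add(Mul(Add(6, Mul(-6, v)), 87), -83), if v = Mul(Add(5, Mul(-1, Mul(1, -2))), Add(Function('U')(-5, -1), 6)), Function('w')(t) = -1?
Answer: -94565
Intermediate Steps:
Function('U')(D, d) = Mul(2, D, Add(-1, d)) (Function('U')(D, d) = Mul(Add(D, D), Add(d, -1)) = Mul(Mul(2, D), Add(-1, d)) = Mul(2, D, Add(-1, d)))
v = 182 (v = Mul(Add(5, Mul(-1, Mul(1, -2))), Add(Mul(2, -5, Add(-1, -1)), 6)) = Mul(Add(5, Mul(-1, -2)), Add(Mul(2, -5, -2), 6)) = Mul(Add(5, 2), Add(20, 6)) = Mul(7, 26) = 182)
Add(Mul(Add(6, Mul(-6, v)), 87), -83) = Add(Mul(Add(6, Mul(-6, 182)), 87), -83) = Add(Mul(Add(6, -1092), 87), -83) = Add(Mul(-1086, 87), -83) = Add(-94482, -83) = -94565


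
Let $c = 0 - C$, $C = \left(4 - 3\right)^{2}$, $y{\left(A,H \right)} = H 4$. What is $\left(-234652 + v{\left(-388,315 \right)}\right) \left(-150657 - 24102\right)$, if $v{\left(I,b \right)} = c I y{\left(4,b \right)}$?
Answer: $-44428631052$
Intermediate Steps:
$y{\left(A,H \right)} = 4 H$
$C = 1$ ($C = 1^{2} = 1$)
$c = -1$ ($c = 0 - 1 = -1$)
$v{\left(I,b \right)} = - 4 I b$ ($v{\left(I,b \right)} = - I 4 b = - 4 I b$)
$\left(-234652 + v{\left(-388,315 \right)}\right) \left(-150657 - 24102\right) = \left(-234652 - \left(-1552\right) 315\right) \left(-150657 - 24102\right) = \left(-234652 + 488880\right) \left(-174759\right) = 254228 \left(-174759\right) = -44428631052$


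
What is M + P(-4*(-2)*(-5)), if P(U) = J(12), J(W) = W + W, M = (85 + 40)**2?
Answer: 15649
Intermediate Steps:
M = 15625 (M = 125**2 = 15625)
J(W) = 2*W
P(U) = 24 (P(U) = 2*12 = 24)
M + P(-4*(-2)*(-5)) = 15625 + 24 = 15649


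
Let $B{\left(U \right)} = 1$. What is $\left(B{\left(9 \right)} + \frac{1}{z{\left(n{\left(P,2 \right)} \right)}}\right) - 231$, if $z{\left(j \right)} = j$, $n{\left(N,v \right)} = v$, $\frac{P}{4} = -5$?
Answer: $- \frac{459}{2} \approx -229.5$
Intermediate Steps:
$P = -20$ ($P = 4 \left(-5\right) = -20$)
$\left(B{\left(9 \right)} + \frac{1}{z{\left(n{\left(P,2 \right)} \right)}}\right) - 231 = \left(1 + \frac{1}{2}\right) - 231 = \frac{3}{2} - 231 = - \frac{459}{2}$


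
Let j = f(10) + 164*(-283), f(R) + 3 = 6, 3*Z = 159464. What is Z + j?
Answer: 20237/3 ≈ 6745.7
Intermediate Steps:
Z = 159464/3 (Z = (⅓)*159464 = 159464/3 ≈ 53155.)
f(R) = 3 (f(R) = -3 + 6 = 3)
j = -46409 (j = 3 + 164*(-283) = 3 - 46412 = -46409)
Z + j = 159464/3 - 46409 = 20237/3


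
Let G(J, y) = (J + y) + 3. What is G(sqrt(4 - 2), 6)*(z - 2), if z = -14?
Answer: -144 - 16*sqrt(2) ≈ -166.63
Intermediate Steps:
G(J, y) = 3 + J + y
G(sqrt(4 - 2), 6)*(z - 2) = (3 + sqrt(4 - 2) + 6)*(-14 - 2) = (3 + sqrt(2) + 6)*(-16) = (9 + sqrt(2))*(-16) = -144 - 16*sqrt(2)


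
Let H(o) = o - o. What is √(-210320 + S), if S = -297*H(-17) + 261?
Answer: I*√210059 ≈ 458.32*I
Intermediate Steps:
H(o) = 0
S = 261 (S = -297*0 + 261 = 0 + 261 = 261)
√(-210320 + S) = √(-210320 + 261) = √(-210059) = I*√210059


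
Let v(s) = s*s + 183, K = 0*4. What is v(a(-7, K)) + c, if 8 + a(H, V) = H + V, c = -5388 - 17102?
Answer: -22082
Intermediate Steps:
c = -22490
K = 0
a(H, V) = -8 + H + V (a(H, V) = -8 + (H + V) = -8 + H + V)
v(s) = 183 + s**2 (v(s) = s**2 + 183 = 183 + s**2)
v(a(-7, K)) + c = (183 + (-8 - 7 + 0)**2) - 22490 = (183 + (-15)**2) - 22490 = (183 + 225) - 22490 = 408 - 22490 = -22082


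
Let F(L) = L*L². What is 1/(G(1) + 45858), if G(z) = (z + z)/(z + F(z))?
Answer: 1/45859 ≈ 2.1806e-5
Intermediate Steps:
F(L) = L³
G(z) = 2*z/(z + z³) (G(z) = (z + z)/(z + z³) = (2*z)/(z + z³) = 2*z/(z + z³))
1/(G(1) + 45858) = 1/(2/(1 + 1²) + 45858) = 1/(2/(1 + 1) + 45858) = 1/(2/2 + 45858) = 1/(2*(½) + 45858) = 1/(1 + 45858) = 1/45859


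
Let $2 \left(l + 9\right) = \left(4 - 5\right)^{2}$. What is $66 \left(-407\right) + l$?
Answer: $- \frac{53741}{2} \approx -26871.0$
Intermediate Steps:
$l = - \frac{17}{2}$ ($l = -9 + \frac{\left(4 - 5\right)^{2}}{2} = -9 + \frac{\left(-1\right)^{2}}{2} = -9 + \frac{1}{2} \cdot 1 = -9 + \frac{1}{2} = - \frac{17}{2} \approx -8.5$)
$66 \left(-407\right) + l = 66 \left(-407\right) - \frac{17}{2} = -26862 - \frac{17}{2} = - \frac{53741}{2}$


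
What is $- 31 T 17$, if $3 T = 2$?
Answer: $- \frac{1054}{3} \approx -351.33$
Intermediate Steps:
$T = \frac{2}{3}$ ($T = \frac{1}{3} \cdot 2 = \frac{2}{3} \approx 0.66667$)
$- 31 T 17 = \left(-31\right) \frac{2}{3} \cdot 17 = \left(- \frac{62}{3}\right) 17 = - \frac{1054}{3}$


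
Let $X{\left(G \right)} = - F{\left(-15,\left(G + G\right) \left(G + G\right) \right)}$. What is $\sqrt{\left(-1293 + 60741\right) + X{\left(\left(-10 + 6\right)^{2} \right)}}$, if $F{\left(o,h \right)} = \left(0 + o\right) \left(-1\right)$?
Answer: $\sqrt{59433} \approx 243.79$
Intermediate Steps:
$F{\left(o,h \right)} = - o$ ($F{\left(o,h \right)} = o \left(-1\right) = - o$)
$X{\left(G \right)} = -15$ ($X{\left(G \right)} = - \left(-1\right) \left(-15\right) = \left(-1\right) 15 = -15$)
$\sqrt{\left(-1293 + 60741\right) + X{\left(\left(-10 + 6\right)^{2} \right)}} = \sqrt{\left(-1293 + 60741\right) - 15} = \sqrt{59448 - 15} = \sqrt{59433}$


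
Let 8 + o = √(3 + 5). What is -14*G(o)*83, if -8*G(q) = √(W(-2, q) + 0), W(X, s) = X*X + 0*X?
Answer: 581/2 ≈ 290.50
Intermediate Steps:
W(X, s) = X² (W(X, s) = X² + 0 = X²)
o = -8 + 2*√2 (o = -8 + √(3 + 5) = -8 + √8 = -8 + 2*√2 ≈ -5.1716)
G(q) = -¼ (G(q) = -√((-2)² + 0)/8 = -√(4 + 0)/8 = -√4/8 = -⅛*2 = -¼)
-14*G(o)*83 = -14*(-¼)*83 = (7/2)*83 = 581/2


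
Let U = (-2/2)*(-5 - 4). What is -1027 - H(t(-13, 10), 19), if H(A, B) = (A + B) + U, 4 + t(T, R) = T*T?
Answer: -1220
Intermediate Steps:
U = 9 (U = -2*1/2*(-9) = -1*(-9) = 9)
t(T, R) = -4 + T**2 (t(T, R) = -4 + T*T = -4 + T**2)
H(A, B) = 9 + A + B (H(A, B) = (A + B) + 9 = 9 + A + B)
-1027 - H(t(-13, 10), 19) = -1027 - (9 + (-4 + (-13)**2) + 19) = -1027 - (9 + (-4 + 169) + 19) = -1027 - (9 + 165 + 19) = -1027 - 1*193 = -1027 - 193 = -1220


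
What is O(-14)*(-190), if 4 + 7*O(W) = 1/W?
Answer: 5415/49 ≈ 110.51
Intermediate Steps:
O(W) = -4/7 + 1/(7*W)
O(-14)*(-190) = ((⅐)*(1 - 4*(-14))/(-14))*(-190) = ((⅐)*(-1/14)*(1 + 56))*(-190) = ((⅐)*(-1/14)*57)*(-190) = -57/98*(-190) = 5415/49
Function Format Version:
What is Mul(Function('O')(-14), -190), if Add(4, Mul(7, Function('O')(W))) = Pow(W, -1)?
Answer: Rational(5415, 49) ≈ 110.51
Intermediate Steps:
Function('O')(W) = Add(Rational(-4, 7), Mul(Rational(1, 7), Pow(W, -1)))
Mul(Function('O')(-14), -190) = Mul(Mul(Rational(1, 7), Pow(-14, -1), Add(1, Mul(-4, -14))), -190) = Mul(Mul(Rational(1, 7), Rational(-1, 14), Add(1, 56)), -190) = Mul(Mul(Rational(1, 7), Rational(-1, 14), 57), -190) = Mul(Rational(-57, 98), -190) = Rational(5415, 49)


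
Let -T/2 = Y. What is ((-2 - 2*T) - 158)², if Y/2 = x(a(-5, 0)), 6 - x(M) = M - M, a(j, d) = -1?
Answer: 12544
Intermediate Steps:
x(M) = 6 (x(M) = 6 - (M - M) = 6 - 1*0 = 6 + 0 = 6)
Y = 12 (Y = 2*6 = 12)
T = -24 (T = -2*12 = -24)
((-2 - 2*T) - 158)² = ((-2 - 2*(-24)) - 158)² = ((-2 + 48) - 158)² = (46 - 158)² = (-112)² = 12544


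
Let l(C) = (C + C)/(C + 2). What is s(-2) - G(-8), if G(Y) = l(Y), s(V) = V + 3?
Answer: -5/3 ≈ -1.6667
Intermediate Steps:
s(V) = 3 + V
l(C) = 2*C/(2 + C) (l(C) = (2*C)/(2 + C) = 2*C/(2 + C))
G(Y) = 2*Y/(2 + Y)
s(-2) - G(-8) = (3 - 2) - 2*(-8)/(2 - 8) = 1 - 2*(-8)/(-6) = 1 - 2*(-8)*(-1)/6 = 1 - 1*8/3 = 1 - 8/3 = -5/3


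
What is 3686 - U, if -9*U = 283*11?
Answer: 36287/9 ≈ 4031.9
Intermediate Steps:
U = -3113/9 (U = -283*11/9 = -⅑*3113 = -3113/9 ≈ -345.89)
3686 - U = 3686 - 1*(-3113/9) = 3686 + 3113/9 = 36287/9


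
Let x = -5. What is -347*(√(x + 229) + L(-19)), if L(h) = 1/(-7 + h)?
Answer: 347/26 - 1388*√14 ≈ -5180.1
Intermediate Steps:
-347*(√(x + 229) + L(-19)) = -347*(√(-5 + 229) + 1/(-7 - 19)) = -347*(√224 + 1/(-26)) = -347*(4*√14 - 1/26) = -347*(-1/26 + 4*√14) = 347/26 - 1388*√14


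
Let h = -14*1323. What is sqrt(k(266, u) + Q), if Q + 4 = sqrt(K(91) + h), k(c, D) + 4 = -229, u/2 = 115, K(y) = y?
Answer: sqrt(-237 + I*sqrt(18431)) ≈ 4.2503 + 15.971*I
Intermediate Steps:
h = -18522
u = 230 (u = 2*115 = 230)
k(c, D) = -233 (k(c, D) = -4 - 229 = -233)
Q = -4 + I*sqrt(18431) (Q = -4 + sqrt(91 - 18522) = -4 + sqrt(-18431) = -4 + I*sqrt(18431) ≈ -4.0 + 135.76*I)
sqrt(k(266, u) + Q) = sqrt(-233 + (-4 + I*sqrt(18431))) = sqrt(-237 + I*sqrt(18431))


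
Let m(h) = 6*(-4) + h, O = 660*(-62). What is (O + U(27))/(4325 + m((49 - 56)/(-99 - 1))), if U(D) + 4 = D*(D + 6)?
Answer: -4003300/430107 ≈ -9.3077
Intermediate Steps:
U(D) = -4 + D*(6 + D) (U(D) = -4 + D*(D + 6) = -4 + D*(6 + D))
O = -40920
m(h) = -24 + h
(O + U(27))/(4325 + m((49 - 56)/(-99 - 1))) = (-40920 + (-4 + 27² + 6*27))/(4325 + (-24 + (49 - 56)/(-99 - 1))) = (-40920 + (-4 + 729 + 162))/(4325 + (-24 - 7/(-100))) = (-40920 + 887)/(4325 + (-24 - 7*(-1/100))) = -40033/(4325 + (-24 + 7/100)) = -40033/(4325 - 2393/100) = -40033/430107/100 = -40033*100/430107 = -4003300/430107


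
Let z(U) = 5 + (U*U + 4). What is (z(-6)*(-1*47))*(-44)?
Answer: 93060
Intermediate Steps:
z(U) = 9 + U² (z(U) = 5 + (U² + 4) = 5 + (4 + U²) = 9 + U²)
(z(-6)*(-1*47))*(-44) = ((9 + (-6)²)*(-1*47))*(-44) = ((9 + 36)*(-47))*(-44) = (45*(-47))*(-44) = -2115*(-44) = 93060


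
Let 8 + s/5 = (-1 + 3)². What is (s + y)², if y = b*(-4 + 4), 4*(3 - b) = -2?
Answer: 400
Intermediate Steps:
b = 7/2 (b = 3 - ¼*(-2) = 3 + ½ = 7/2 ≈ 3.5000)
s = -20 (s = -40 + 5*(-1 + 3)² = -40 + 5*2² = -40 + 5*4 = -40 + 20 = -20)
y = 0 (y = 7*(-4 + 4)/2 = (7/2)*0 = 0)
(s + y)² = (-20 + 0)² = (-20)² = 400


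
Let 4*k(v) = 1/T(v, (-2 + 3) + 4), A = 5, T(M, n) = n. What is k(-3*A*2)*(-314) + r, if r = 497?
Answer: 4813/10 ≈ 481.30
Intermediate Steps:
k(v) = 1/20 (k(v) = 1/(4*((-2 + 3) + 4)) = 1/(4*(1 + 4)) = (1/4)/5 = (1/4)*(1/5) = 1/20)
k(-3*A*2)*(-314) + r = (1/20)*(-314) + 497 = -157/10 + 497 = 4813/10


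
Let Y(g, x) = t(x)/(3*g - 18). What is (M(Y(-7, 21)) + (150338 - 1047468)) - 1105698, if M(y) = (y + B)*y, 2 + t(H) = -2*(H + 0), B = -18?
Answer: -3046330340/1521 ≈ -2.0028e+6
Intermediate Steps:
t(H) = -2 - 2*H (t(H) = -2 - 2*(H + 0) = -2 - 2*H)
Y(g, x) = (-2 - 2*x)/(-18 + 3*g) (Y(g, x) = (-2 - 2*x)/(3*g - 18) = (-2 - 2*x)/(-18 + 3*g))
M(y) = y*(-18 + y) (M(y) = (y - 18)*y = (-18 + y)*y = y*(-18 + y))
(M(Y(-7, 21)) + (150338 - 1047468)) - 1105698 = ((2*(-1 - 1*21)/(3*(-6 - 7)))*(-18 + 2*(-1 - 1*21)/(3*(-6 - 7))) + (150338 - 1047468)) - 1105698 = (((⅔)*(-1 - 21)/(-13))*(-18 + (⅔)*(-1 - 21)/(-13)) - 897130) - 1105698 = (((⅔)*(-1/13)*(-22))*(-18 + (⅔)*(-1/13)*(-22)) - 897130) - 1105698 = (44*(-18 + 44/39)/39 - 897130) - 1105698 = ((44/39)*(-658/39) - 897130) - 1105698 = (-28952/1521 - 897130) - 1105698 = -1364563682/1521 - 1105698 = -3046330340/1521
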